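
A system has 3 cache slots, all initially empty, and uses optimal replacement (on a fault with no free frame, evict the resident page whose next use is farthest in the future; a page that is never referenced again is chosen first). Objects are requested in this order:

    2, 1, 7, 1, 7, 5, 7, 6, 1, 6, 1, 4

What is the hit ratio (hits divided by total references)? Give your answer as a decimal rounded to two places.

0.50

2 → miss, frames [2]
1 → miss, frames [2, 1]
7 → miss, frames [2, 1, 7]
1 → hit
7 → hit
5 → miss, evict 2, frames [1, 7, 5]
7 → hit
6 → miss, evict 5, frames [1, 7, 6]
1 → hit
6 → hit
1 → hit
4 → miss, evict 6, frames [1, 7, 4]
Hits: 6 of 12 references → 6/12 = 0.5000.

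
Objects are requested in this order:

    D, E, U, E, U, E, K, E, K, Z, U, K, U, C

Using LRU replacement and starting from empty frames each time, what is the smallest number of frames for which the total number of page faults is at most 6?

4

f=1: 14 faults
f=2: 8 faults
f=3: 7 faults
f=4: 6 faults
f=5: 6 faults
f=6: 6 faults
Smallest f with faults ≤ 6 is 4.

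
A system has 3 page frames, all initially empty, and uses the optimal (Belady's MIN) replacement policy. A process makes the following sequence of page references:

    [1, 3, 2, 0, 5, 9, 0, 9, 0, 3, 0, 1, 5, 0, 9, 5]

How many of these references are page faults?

8

1: fault, frames {1}
3: fault, frames {1,3}
2: fault, frames {1,3,2}
0: fault, evict 2, frames {1,3,0}
5: fault, evict 1, frames {3,0,5}
9: fault, evict 5, frames {3,0,9}
0: hit
9: hit
0: hit
3: hit
0: hit
1: fault, evict 3, frames {0,9,1}
5: fault, evict 1, frames {0,9,5}
0: hit
9: hit
5: hit
Page faults: 8.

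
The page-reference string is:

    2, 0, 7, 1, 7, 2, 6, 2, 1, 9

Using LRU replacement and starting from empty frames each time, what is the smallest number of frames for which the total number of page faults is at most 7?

4

f=1: 10 faults
f=2: 8 faults
f=3: 8 faults
f=4: 6 faults
f=5: 6 faults
f=6: 6 faults
Smallest f with faults ≤ 7 is 4.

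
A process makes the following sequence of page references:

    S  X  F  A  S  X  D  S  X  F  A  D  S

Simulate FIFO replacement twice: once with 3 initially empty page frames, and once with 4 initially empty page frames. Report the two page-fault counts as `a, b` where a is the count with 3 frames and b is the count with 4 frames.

10, 11

3 frames: F F F F F F F . . F F . F → 10 faults.
4 frames: F F F F . . F F F F F F F → 11 faults.
11 > 10: adding a frame increased faults — Belady's anomaly.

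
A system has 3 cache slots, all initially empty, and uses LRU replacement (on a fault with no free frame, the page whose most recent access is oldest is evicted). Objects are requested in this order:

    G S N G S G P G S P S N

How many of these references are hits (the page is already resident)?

G → miss, frames (G)
S → miss, frames (G S)
N → miss, frames (G S N)
G → hit
S → hit
G → hit
P → miss, evict N, frames (S G P)
G → hit
S → hit
P → hit
S → hit
N → miss, evict G, frames (P S N)
Hits: 7.

7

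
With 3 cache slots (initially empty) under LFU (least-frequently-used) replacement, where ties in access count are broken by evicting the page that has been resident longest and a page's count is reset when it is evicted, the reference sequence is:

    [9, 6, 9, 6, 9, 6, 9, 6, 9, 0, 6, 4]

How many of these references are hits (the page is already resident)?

8

9 -> miss, frames {9}
6 -> miss, frames {9,6}
9 -> hit
6 -> hit
9 -> hit
6 -> hit
9 -> hit
6 -> hit
9 -> hit
0 -> miss, frames {9,6,0}
6 -> hit
4 -> miss, evict 0, frames {9,6,4}
Hits: 8.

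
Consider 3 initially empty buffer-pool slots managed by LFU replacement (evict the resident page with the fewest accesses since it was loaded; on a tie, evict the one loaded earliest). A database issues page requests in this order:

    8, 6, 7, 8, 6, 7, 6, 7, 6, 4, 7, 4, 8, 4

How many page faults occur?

6

8: miss, frames {8}
6: miss, frames {8,6}
7: miss, frames {8,6,7}
8: hit
6: hit
7: hit
6: hit
7: hit
6: hit
4: miss, evict 8, frames {6,7,4}
7: hit
4: hit
8: miss, evict 4, frames {6,7,8}
4: miss, evict 8, frames {6,7,4}
Page faults: 6.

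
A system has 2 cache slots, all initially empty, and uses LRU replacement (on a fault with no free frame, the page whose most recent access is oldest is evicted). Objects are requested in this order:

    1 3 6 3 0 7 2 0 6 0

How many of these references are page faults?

8

1: miss, frames {1}
3: miss, frames {1,3}
6: miss, evict 1, frames {3,6}
3: hit
0: miss, evict 6, frames {3,0}
7: miss, evict 3, frames {0,7}
2: miss, evict 0, frames {7,2}
0: miss, evict 7, frames {2,0}
6: miss, evict 2, frames {0,6}
0: hit
Page faults: 8.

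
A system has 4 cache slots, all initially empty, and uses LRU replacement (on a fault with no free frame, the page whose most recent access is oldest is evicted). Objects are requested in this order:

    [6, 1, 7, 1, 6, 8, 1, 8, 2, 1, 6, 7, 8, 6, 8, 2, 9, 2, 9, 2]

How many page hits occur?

6: fault, frames [6]
1: fault, frames [6, 1]
7: fault, frames [6, 1, 7]
1: hit
6: hit
8: fault, frames [7, 1, 6, 8]
1: hit
8: hit
2: fault, evict 7, frames [6, 1, 8, 2]
1: hit
6: hit
7: fault, evict 8, frames [2, 1, 6, 7]
8: fault, evict 2, frames [1, 6, 7, 8]
6: hit
8: hit
2: fault, evict 1, frames [7, 6, 8, 2]
9: fault, evict 7, frames [6, 8, 2, 9]
2: hit
9: hit
2: hit
Hits: 11.

11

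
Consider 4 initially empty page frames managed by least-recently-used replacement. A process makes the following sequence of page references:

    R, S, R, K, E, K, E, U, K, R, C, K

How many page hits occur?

6

R → miss, frames [R]
S → miss, frames [R, S]
R → hit
K → miss, frames [S, R, K]
E → miss, frames [S, R, K, E]
K → hit
E → hit
U → miss, evict S, frames [R, K, E, U]
K → hit
R → hit
C → miss, evict E, frames [U, K, R, C]
K → hit
Hits: 6.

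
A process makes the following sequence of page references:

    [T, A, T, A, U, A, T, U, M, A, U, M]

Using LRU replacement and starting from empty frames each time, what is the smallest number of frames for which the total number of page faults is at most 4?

4

f=1: 12 faults
f=2: 9 faults
f=3: 5 faults
f=4: 4 faults
Smallest f with faults ≤ 4 is 4.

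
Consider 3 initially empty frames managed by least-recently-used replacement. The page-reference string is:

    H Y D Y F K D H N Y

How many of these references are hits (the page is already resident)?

1

H -> miss, frames [H]
Y -> miss, frames [H, Y]
D -> miss, frames [H, Y, D]
Y -> hit
F -> miss, evict H, frames [D, Y, F]
K -> miss, evict D, frames [Y, F, K]
D -> miss, evict Y, frames [F, K, D]
H -> miss, evict F, frames [K, D, H]
N -> miss, evict K, frames [D, H, N]
Y -> miss, evict D, frames [H, N, Y]
Hits: 1.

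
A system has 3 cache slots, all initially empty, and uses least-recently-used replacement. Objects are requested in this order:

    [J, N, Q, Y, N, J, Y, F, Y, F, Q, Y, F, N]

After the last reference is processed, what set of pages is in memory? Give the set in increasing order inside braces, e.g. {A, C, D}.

J -> fault, frames {J}
N -> fault, frames {J,N}
Q -> fault, frames {J,N,Q}
Y -> fault, evict J, frames {N,Q,Y}
N -> hit
J -> fault, evict Q, frames {Y,N,J}
Y -> hit
F -> fault, evict N, frames {J,Y,F}
Y -> hit
F -> hit
Q -> fault, evict J, frames {Y,F,Q}
Y -> hit
F -> hit
N -> fault, evict Q, frames {Y,F,N}

{F, N, Y}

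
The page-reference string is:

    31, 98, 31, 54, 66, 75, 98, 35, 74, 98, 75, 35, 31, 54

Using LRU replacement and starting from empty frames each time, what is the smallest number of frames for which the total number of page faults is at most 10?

4

f=1: 14 faults
f=2: 13 faults
f=3: 12 faults
f=4: 10 faults
f=5: 9 faults
f=6: 9 faults
f=7: 7 faults
Smallest f with faults ≤ 10 is 4.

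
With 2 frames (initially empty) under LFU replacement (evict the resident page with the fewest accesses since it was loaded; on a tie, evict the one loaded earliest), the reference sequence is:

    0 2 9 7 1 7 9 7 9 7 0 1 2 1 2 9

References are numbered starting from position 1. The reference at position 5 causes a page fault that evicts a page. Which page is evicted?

9

pos 1: 0 -> miss, frames {0}
pos 2: 2 -> miss, frames {0,2}
pos 3: 9 -> miss, evict 0, frames {2,9}
pos 4: 7 -> miss, evict 2, frames {9,7}
pos 5: 1 -> miss, evict 9, frames {7,1}
At position 5, page 9 is evicted.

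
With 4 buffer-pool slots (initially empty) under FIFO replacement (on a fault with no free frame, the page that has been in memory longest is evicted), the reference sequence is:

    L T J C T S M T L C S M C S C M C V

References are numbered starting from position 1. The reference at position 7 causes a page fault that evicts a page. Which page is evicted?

T

pos 1: L: fault, frames {L}
pos 2: T: fault, frames {L,T}
pos 3: J: fault, frames {L,T,J}
pos 4: C: fault, frames {L,T,J,C}
pos 5: T: hit
pos 6: S: fault, evict L, frames {T,J,C,S}
pos 7: M: fault, evict T, frames {J,C,S,M}
At position 7, page T is evicted.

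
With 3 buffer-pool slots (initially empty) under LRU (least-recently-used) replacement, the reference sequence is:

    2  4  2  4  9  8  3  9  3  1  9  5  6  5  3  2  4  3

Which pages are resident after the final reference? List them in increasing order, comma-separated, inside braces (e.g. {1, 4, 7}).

{2, 3, 4}

2 → fault, frames {2}
4 → fault, frames {2,4}
2 → hit
4 → hit
9 → fault, frames {2,4,9}
8 → fault, evict 2, frames {4,9,8}
3 → fault, evict 4, frames {9,8,3}
9 → hit
3 → hit
1 → fault, evict 8, frames {9,3,1}
9 → hit
5 → fault, evict 3, frames {1,9,5}
6 → fault, evict 1, frames {9,5,6}
5 → hit
3 → fault, evict 9, frames {6,5,3}
2 → fault, evict 6, frames {5,3,2}
4 → fault, evict 5, frames {3,2,4}
3 → hit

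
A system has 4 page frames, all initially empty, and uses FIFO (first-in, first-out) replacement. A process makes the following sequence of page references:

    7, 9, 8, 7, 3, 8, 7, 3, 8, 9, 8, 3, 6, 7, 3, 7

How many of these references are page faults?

6

7 → miss, frames (7)
9 → miss, frames (7 9)
8 → miss, frames (7 9 8)
7 → hit
3 → miss, frames (7 9 8 3)
8 → hit
7 → hit
3 → hit
8 → hit
9 → hit
8 → hit
3 → hit
6 → miss, evict 7, frames (9 8 3 6)
7 → miss, evict 9, frames (8 3 6 7)
3 → hit
7 → hit
Page faults: 6.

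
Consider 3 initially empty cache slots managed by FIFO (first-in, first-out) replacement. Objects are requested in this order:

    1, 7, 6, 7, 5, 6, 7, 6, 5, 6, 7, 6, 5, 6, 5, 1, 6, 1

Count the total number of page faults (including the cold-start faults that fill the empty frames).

5

1 → miss, frames [1]
7 → miss, frames [1, 7]
6 → miss, frames [1, 7, 6]
7 → hit
5 → miss, evict 1, frames [7, 6, 5]
6 → hit
7 → hit
6 → hit
5 → hit
6 → hit
7 → hit
6 → hit
5 → hit
6 → hit
5 → hit
1 → miss, evict 7, frames [6, 5, 1]
6 → hit
1 → hit
Page faults: 5.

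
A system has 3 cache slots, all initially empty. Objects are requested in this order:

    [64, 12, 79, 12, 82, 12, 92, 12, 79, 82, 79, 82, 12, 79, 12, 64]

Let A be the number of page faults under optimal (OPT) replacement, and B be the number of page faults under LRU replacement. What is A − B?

-1

Under OPT: F F F . F . F . . F . . . . . F → 7 faults.
Under LRU: F F F . F . F . F F . . . . . F → 8 faults.
A − B = 7 − 8 = -1.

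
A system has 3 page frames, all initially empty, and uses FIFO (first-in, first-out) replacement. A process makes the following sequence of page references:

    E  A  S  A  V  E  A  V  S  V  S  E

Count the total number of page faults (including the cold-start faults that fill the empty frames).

E -> miss, frames {E}
A -> miss, frames {E,A}
S -> miss, frames {E,A,S}
A -> hit
V -> miss, evict E, frames {A,S,V}
E -> miss, evict A, frames {S,V,E}
A -> miss, evict S, frames {V,E,A}
V -> hit
S -> miss, evict V, frames {E,A,S}
V -> miss, evict E, frames {A,S,V}
S -> hit
E -> miss, evict A, frames {S,V,E}
Page faults: 9.

9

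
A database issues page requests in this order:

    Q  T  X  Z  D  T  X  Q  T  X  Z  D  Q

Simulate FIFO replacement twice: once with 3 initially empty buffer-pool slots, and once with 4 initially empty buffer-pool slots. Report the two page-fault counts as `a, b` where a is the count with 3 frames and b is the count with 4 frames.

10, 11

3 frames: F F F F F F F F . . F F . → 10 faults.
4 frames: F F F F F . . F F F F F F → 11 faults.
11 > 10: adding a frame increased faults — Belady's anomaly.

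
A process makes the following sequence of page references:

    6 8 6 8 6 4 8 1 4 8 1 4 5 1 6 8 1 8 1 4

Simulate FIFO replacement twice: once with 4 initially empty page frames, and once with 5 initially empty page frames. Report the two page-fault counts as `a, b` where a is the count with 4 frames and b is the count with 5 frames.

4 frames: F F . . . F . F . . . . F . F F . . . F → 8 faults.
5 frames: F F . . . F . F . . . . F . . . . . . . → 5 faults.
5 < 8: adding a frame reduced faults, as is typical.

8, 5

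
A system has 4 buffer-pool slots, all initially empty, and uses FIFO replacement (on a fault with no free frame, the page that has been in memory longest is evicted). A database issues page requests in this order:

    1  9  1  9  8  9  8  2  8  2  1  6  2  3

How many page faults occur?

6

1 -> miss, frames {1}
9 -> miss, frames {1,9}
1 -> hit
9 -> hit
8 -> miss, frames {1,9,8}
9 -> hit
8 -> hit
2 -> miss, frames {1,9,8,2}
8 -> hit
2 -> hit
1 -> hit
6 -> miss, evict 1, frames {9,8,2,6}
2 -> hit
3 -> miss, evict 9, frames {8,2,6,3}
Page faults: 6.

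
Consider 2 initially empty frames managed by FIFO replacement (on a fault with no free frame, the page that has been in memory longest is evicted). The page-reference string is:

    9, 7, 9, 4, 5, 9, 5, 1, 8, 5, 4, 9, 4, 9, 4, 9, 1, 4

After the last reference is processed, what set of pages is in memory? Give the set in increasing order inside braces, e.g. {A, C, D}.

9: fault, frames [9]
7: fault, frames [9, 7]
9: hit
4: fault, evict 9, frames [7, 4]
5: fault, evict 7, frames [4, 5]
9: fault, evict 4, frames [5, 9]
5: hit
1: fault, evict 5, frames [9, 1]
8: fault, evict 9, frames [1, 8]
5: fault, evict 1, frames [8, 5]
4: fault, evict 8, frames [5, 4]
9: fault, evict 5, frames [4, 9]
4: hit
9: hit
4: hit
9: hit
1: fault, evict 4, frames [9, 1]
4: fault, evict 9, frames [1, 4]

{1, 4}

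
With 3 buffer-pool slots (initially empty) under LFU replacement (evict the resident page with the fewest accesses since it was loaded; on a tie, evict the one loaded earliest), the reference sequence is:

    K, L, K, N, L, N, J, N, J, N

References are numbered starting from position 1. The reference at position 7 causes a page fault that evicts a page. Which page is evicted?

pos 1: K → miss, frames (K)
pos 2: L → miss, frames (K L)
pos 3: K → hit
pos 4: N → miss, frames (K L N)
pos 5: L → hit
pos 6: N → hit
pos 7: J → miss, evict K, frames (L N J)
At position 7, page K is evicted.

K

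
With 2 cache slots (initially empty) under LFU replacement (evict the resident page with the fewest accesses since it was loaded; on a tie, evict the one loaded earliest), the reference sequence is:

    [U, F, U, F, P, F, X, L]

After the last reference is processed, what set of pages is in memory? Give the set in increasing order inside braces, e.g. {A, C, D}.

{F, L}

U -> fault, frames [U]
F -> fault, frames [U, F]
U -> hit
F -> hit
P -> fault, evict U, frames [F, P]
F -> hit
X -> fault, evict P, frames [F, X]
L -> fault, evict X, frames [F, L]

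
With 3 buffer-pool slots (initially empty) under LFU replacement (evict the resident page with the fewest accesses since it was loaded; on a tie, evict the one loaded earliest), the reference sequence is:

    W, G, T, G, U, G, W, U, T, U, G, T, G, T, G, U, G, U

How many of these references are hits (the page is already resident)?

12

W: miss, frames {W}
G: miss, frames {W,G}
T: miss, frames {W,G,T}
G: hit
U: miss, evict W, frames {G,T,U}
G: hit
W: miss, evict T, frames {G,U,W}
U: hit
T: miss, evict W, frames {G,U,T}
U: hit
G: hit
T: hit
G: hit
T: hit
G: hit
U: hit
G: hit
U: hit
Hits: 12.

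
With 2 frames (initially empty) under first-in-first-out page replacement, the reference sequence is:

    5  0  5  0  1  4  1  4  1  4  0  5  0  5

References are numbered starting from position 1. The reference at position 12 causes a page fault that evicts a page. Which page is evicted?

pos 1: 5 -> fault, frames [5]
pos 2: 0 -> fault, frames [5, 0]
pos 3: 5 -> hit
pos 4: 0 -> hit
pos 5: 1 -> fault, evict 5, frames [0, 1]
pos 6: 4 -> fault, evict 0, frames [1, 4]
pos 7: 1 -> hit
pos 8: 4 -> hit
pos 9: 1 -> hit
pos 10: 4 -> hit
pos 11: 0 -> fault, evict 1, frames [4, 0]
pos 12: 5 -> fault, evict 4, frames [0, 5]
At position 12, page 4 is evicted.

4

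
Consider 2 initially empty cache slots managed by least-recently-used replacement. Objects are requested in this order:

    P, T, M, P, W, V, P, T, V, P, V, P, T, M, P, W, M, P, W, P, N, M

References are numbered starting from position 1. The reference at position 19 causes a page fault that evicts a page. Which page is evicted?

pos 1: P -> miss, frames {P}
pos 2: T -> miss, frames {P,T}
pos 3: M -> miss, evict P, frames {T,M}
pos 4: P -> miss, evict T, frames {M,P}
pos 5: W -> miss, evict M, frames {P,W}
pos 6: V -> miss, evict P, frames {W,V}
pos 7: P -> miss, evict W, frames {V,P}
pos 8: T -> miss, evict V, frames {P,T}
pos 9: V -> miss, evict P, frames {T,V}
pos 10: P -> miss, evict T, frames {V,P}
pos 11: V -> hit
pos 12: P -> hit
pos 13: T -> miss, evict V, frames {P,T}
pos 14: M -> miss, evict P, frames {T,M}
pos 15: P -> miss, evict T, frames {M,P}
pos 16: W -> miss, evict M, frames {P,W}
pos 17: M -> miss, evict P, frames {W,M}
pos 18: P -> miss, evict W, frames {M,P}
pos 19: W -> miss, evict M, frames {P,W}
At position 19, page M is evicted.

M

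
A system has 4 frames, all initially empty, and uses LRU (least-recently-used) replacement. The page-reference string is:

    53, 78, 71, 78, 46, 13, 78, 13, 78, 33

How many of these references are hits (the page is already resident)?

53 -> miss, frames {53}
78 -> miss, frames {53,78}
71 -> miss, frames {53,78,71}
78 -> hit
46 -> miss, frames {53,71,78,46}
13 -> miss, evict 53, frames {71,78,46,13}
78 -> hit
13 -> hit
78 -> hit
33 -> miss, evict 71, frames {46,13,78,33}
Hits: 4.

4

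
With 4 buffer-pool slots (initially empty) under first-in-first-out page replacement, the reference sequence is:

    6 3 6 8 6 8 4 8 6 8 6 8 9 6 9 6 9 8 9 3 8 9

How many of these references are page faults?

8

6 → fault, frames [6]
3 → fault, frames [6, 3]
6 → hit
8 → fault, frames [6, 3, 8]
6 → hit
8 → hit
4 → fault, frames [6, 3, 8, 4]
8 → hit
6 → hit
8 → hit
6 → hit
8 → hit
9 → fault, evict 6, frames [3, 8, 4, 9]
6 → fault, evict 3, frames [8, 4, 9, 6]
9 → hit
6 → hit
9 → hit
8 → hit
9 → hit
3 → fault, evict 8, frames [4, 9, 6, 3]
8 → fault, evict 4, frames [9, 6, 3, 8]
9 → hit
Page faults: 8.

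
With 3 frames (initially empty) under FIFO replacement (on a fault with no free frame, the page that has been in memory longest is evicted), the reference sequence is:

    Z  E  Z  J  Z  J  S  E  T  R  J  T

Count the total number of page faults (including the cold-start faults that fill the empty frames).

Z → fault, frames {Z}
E → fault, frames {Z,E}
Z → hit
J → fault, frames {Z,E,J}
Z → hit
J → hit
S → fault, evict Z, frames {E,J,S}
E → hit
T → fault, evict E, frames {J,S,T}
R → fault, evict J, frames {S,T,R}
J → fault, evict S, frames {T,R,J}
T → hit
Page faults: 7.

7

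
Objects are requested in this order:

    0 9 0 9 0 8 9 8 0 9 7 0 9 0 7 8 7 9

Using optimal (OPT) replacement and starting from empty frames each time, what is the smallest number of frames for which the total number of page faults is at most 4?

f=1: 18 faults
f=2: 9 faults
f=3: 5 faults
f=4: 4 faults
Smallest f with faults ≤ 4 is 4.

4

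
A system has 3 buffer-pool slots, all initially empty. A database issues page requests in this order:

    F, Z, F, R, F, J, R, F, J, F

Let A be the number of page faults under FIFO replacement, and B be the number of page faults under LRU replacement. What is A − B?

1

Under FIFO: F F . F . F . F . . → 5 faults.
Under LRU: F F . F . F . . . . → 4 faults.
A − B = 5 − 4 = 1.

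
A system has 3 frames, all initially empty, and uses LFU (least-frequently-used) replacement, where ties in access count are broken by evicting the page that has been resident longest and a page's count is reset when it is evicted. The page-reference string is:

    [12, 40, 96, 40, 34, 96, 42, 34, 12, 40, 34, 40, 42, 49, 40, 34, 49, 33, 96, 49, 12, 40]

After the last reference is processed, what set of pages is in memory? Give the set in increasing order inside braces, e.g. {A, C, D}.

{12, 40, 96}

12: miss, frames (12)
40: miss, frames (12 40)
96: miss, frames (12 40 96)
40: hit
34: miss, evict 12, frames (40 96 34)
96: hit
42: miss, evict 34, frames (40 96 42)
34: miss, evict 42, frames (40 96 34)
12: miss, evict 34, frames (40 96 12)
40: hit
34: miss, evict 12, frames (40 96 34)
40: hit
42: miss, evict 34, frames (40 96 42)
49: miss, evict 42, frames (40 96 49)
40: hit
34: miss, evict 49, frames (40 96 34)
49: miss, evict 34, frames (40 96 49)
33: miss, evict 49, frames (40 96 33)
96: hit
49: miss, evict 33, frames (40 96 49)
12: miss, evict 49, frames (40 96 12)
40: hit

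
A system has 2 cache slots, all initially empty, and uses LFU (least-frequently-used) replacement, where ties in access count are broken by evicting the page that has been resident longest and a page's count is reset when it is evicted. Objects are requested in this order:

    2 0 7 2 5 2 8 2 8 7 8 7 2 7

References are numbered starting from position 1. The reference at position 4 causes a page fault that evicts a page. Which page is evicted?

pos 1: 2: miss, frames [2]
pos 2: 0: miss, frames [2, 0]
pos 3: 7: miss, evict 2, frames [0, 7]
pos 4: 2: miss, evict 0, frames [7, 2]
At position 4, page 0 is evicted.

0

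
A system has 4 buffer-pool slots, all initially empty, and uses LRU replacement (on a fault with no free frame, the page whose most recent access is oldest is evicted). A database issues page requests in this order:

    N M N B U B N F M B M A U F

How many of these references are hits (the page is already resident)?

5

N -> fault, frames (N)
M -> fault, frames (N M)
N -> hit
B -> fault, frames (M N B)
U -> fault, frames (M N B U)
B -> hit
N -> hit
F -> fault, evict M, frames (U B N F)
M -> fault, evict U, frames (B N F M)
B -> hit
M -> hit
A -> fault, evict N, frames (F B M A)
U -> fault, evict F, frames (B M A U)
F -> fault, evict B, frames (M A U F)
Hits: 5.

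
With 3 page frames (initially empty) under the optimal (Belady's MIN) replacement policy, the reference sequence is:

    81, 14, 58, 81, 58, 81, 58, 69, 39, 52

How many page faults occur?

81: fault, frames [81]
14: fault, frames [81, 14]
58: fault, frames [81, 14, 58]
81: hit
58: hit
81: hit
58: hit
69: fault, evict 58, frames [81, 14, 69]
39: fault, evict 69, frames [81, 14, 39]
52: fault, evict 39, frames [81, 14, 52]
Page faults: 6.

6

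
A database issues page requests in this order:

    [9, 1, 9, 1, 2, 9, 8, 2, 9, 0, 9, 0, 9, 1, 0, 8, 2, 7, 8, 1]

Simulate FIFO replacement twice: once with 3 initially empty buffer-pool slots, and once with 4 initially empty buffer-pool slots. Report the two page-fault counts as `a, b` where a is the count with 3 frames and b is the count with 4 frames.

3 frames: F F . . F . F . F F . . . F . F F F . F → 11 faults.
4 frames: F F . . F . F . . F F . . F . . F F F . → 10 faults.
10 < 11: adding a frame reduced faults, as is typical.

11, 10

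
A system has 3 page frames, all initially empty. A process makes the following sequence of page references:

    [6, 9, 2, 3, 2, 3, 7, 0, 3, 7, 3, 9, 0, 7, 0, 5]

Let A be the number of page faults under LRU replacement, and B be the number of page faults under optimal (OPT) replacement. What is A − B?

Under LRU: F F F F . . F F . . . F F F . F → 10 faults.
Under OPT: F F F F . . F F . . . F . . . F → 8 faults.
A − B = 10 − 8 = 2.

2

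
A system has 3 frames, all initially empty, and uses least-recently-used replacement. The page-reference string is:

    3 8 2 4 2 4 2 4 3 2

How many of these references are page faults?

3 → fault, frames (3)
8 → fault, frames (3 8)
2 → fault, frames (3 8 2)
4 → fault, evict 3, frames (8 2 4)
2 → hit
4 → hit
2 → hit
4 → hit
3 → fault, evict 8, frames (2 4 3)
2 → hit
Page faults: 5.

5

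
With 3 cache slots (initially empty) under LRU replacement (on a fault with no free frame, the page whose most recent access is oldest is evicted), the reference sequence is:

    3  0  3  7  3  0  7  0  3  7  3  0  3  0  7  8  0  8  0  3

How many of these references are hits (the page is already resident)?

15

3 → fault, frames (3)
0 → fault, frames (3 0)
3 → hit
7 → fault, frames (0 3 7)
3 → hit
0 → hit
7 → hit
0 → hit
3 → hit
7 → hit
3 → hit
0 → hit
3 → hit
0 → hit
7 → hit
8 → fault, evict 3, frames (0 7 8)
0 → hit
8 → hit
0 → hit
3 → fault, evict 7, frames (8 0 3)
Hits: 15.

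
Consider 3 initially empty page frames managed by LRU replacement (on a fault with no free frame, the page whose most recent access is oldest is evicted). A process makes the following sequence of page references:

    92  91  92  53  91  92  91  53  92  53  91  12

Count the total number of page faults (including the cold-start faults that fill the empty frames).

92 -> miss, frames [92]
91 -> miss, frames [92, 91]
92 -> hit
53 -> miss, frames [91, 92, 53]
91 -> hit
92 -> hit
91 -> hit
53 -> hit
92 -> hit
53 -> hit
91 -> hit
12 -> miss, evict 92, frames [53, 91, 12]
Page faults: 4.

4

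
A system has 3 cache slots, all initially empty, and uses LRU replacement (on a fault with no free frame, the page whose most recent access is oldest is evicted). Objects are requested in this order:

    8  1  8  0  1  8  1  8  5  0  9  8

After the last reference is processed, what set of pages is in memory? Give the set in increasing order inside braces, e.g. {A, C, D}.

{0, 8, 9}

8 -> miss, frames (8)
1 -> miss, frames (8 1)
8 -> hit
0 -> miss, frames (1 8 0)
1 -> hit
8 -> hit
1 -> hit
8 -> hit
5 -> miss, evict 0, frames (1 8 5)
0 -> miss, evict 1, frames (8 5 0)
9 -> miss, evict 8, frames (5 0 9)
8 -> miss, evict 5, frames (0 9 8)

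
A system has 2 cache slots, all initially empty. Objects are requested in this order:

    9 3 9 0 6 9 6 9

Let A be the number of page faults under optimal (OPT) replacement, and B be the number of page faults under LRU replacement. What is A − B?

-1

Under OPT: F F . F F . . . → 4 faults.
Under LRU: F F . F F F . . → 5 faults.
A − B = 4 − 5 = -1.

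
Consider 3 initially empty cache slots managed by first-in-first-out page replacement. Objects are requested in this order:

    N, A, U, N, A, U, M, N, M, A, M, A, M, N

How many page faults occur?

6

N: miss, frames {N}
A: miss, frames {N,A}
U: miss, frames {N,A,U}
N: hit
A: hit
U: hit
M: miss, evict N, frames {A,U,M}
N: miss, evict A, frames {U,M,N}
M: hit
A: miss, evict U, frames {M,N,A}
M: hit
A: hit
M: hit
N: hit
Page faults: 6.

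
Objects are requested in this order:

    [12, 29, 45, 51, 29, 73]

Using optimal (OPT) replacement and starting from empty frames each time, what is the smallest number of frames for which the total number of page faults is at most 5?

f=1: 6 faults
f=2: 5 faults
f=3: 5 faults
f=4: 5 faults
f=5: 5 faults
Smallest f with faults ≤ 5 is 2.

2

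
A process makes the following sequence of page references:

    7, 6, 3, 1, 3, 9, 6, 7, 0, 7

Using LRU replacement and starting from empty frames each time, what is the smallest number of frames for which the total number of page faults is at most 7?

4

f=1: 10 faults
f=2: 8 faults
f=3: 8 faults
f=4: 7 faults
f=5: 6 faults
f=6: 6 faults
Smallest f with faults ≤ 7 is 4.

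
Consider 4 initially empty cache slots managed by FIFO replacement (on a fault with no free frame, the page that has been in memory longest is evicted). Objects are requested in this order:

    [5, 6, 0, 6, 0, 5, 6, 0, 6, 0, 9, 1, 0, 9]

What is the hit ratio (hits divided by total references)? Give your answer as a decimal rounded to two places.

5 -> miss, frames [5]
6 -> miss, frames [5, 6]
0 -> miss, frames [5, 6, 0]
6 -> hit
0 -> hit
5 -> hit
6 -> hit
0 -> hit
6 -> hit
0 -> hit
9 -> miss, frames [5, 6, 0, 9]
1 -> miss, evict 5, frames [6, 0, 9, 1]
0 -> hit
9 -> hit
Hits: 9 of 14 references → 9/14 = 0.6429.

0.64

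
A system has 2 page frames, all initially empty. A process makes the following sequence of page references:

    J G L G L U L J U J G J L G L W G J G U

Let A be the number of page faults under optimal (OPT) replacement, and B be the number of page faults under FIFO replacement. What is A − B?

-1

Under OPT: F F F . . F . F . . F . F . . F . F . F → 10 faults.
Under FIFO: F F F . . F . F . . F . F . . F F F . F → 11 faults.
A − B = 10 − 11 = -1.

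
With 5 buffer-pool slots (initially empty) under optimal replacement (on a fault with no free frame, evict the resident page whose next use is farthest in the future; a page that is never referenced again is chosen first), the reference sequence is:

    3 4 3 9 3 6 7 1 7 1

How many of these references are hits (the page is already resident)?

3 -> fault, frames {3}
4 -> fault, frames {3,4}
3 -> hit
9 -> fault, frames {3,4,9}
3 -> hit
6 -> fault, frames {3,4,9,6}
7 -> fault, frames {3,4,9,6,7}
1 -> fault, evict 6, frames {3,4,9,7,1}
7 -> hit
1 -> hit
Hits: 4.

4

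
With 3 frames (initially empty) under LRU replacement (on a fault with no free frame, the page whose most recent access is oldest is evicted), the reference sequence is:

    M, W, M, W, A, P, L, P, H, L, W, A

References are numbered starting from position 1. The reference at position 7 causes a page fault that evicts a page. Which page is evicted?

W

pos 1: M -> miss, frames [M]
pos 2: W -> miss, frames [M, W]
pos 3: M -> hit
pos 4: W -> hit
pos 5: A -> miss, frames [M, W, A]
pos 6: P -> miss, evict M, frames [W, A, P]
pos 7: L -> miss, evict W, frames [A, P, L]
At position 7, page W is evicted.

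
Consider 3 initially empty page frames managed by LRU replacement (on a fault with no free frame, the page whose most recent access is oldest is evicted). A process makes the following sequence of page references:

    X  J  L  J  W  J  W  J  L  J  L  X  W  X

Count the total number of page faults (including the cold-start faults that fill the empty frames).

6

X: fault, frames [X]
J: fault, frames [X, J]
L: fault, frames [X, J, L]
J: hit
W: fault, evict X, frames [L, J, W]
J: hit
W: hit
J: hit
L: hit
J: hit
L: hit
X: fault, evict W, frames [J, L, X]
W: fault, evict J, frames [L, X, W]
X: hit
Page faults: 6.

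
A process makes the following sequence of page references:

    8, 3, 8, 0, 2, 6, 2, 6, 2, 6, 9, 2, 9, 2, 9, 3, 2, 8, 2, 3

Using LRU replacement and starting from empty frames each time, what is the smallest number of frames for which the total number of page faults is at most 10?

3

f=1: 20 faults
f=2: 11 faults
f=3: 8 faults
f=4: 8 faults
f=5: 8 faults
f=6: 6 faults
Smallest f with faults ≤ 10 is 3.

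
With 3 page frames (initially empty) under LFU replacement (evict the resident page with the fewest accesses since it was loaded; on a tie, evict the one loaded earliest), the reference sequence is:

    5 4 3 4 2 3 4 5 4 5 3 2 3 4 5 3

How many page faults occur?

7

5: miss, frames {5}
4: miss, frames {5,4}
3: miss, frames {5,4,3}
4: hit
2: miss, evict 5, frames {4,3,2}
3: hit
4: hit
5: miss, evict 2, frames {4,3,5}
4: hit
5: hit
3: hit
2: miss, evict 5, frames {4,3,2}
3: hit
4: hit
5: miss, evict 2, frames {4,3,5}
3: hit
Page faults: 7.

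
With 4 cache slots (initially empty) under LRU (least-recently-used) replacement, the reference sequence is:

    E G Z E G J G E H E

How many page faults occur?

5

E: fault, frames {E}
G: fault, frames {E,G}
Z: fault, frames {E,G,Z}
E: hit
G: hit
J: fault, frames {Z,E,G,J}
G: hit
E: hit
H: fault, evict Z, frames {J,G,E,H}
E: hit
Page faults: 5.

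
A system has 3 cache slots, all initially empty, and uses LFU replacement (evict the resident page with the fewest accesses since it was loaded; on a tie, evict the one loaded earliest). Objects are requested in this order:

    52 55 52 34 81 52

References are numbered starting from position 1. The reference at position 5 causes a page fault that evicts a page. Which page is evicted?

pos 1: 52 -> fault, frames {52}
pos 2: 55 -> fault, frames {52,55}
pos 3: 52 -> hit
pos 4: 34 -> fault, frames {52,55,34}
pos 5: 81 -> fault, evict 55, frames {52,34,81}
At position 5, page 55 is evicted.

55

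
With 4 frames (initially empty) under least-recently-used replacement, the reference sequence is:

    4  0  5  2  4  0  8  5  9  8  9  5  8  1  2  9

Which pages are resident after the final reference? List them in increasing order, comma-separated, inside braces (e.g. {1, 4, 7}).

4: miss, frames (4)
0: miss, frames (4 0)
5: miss, frames (4 0 5)
2: miss, frames (4 0 5 2)
4: hit
0: hit
8: miss, evict 5, frames (2 4 0 8)
5: miss, evict 2, frames (4 0 8 5)
9: miss, evict 4, frames (0 8 5 9)
8: hit
9: hit
5: hit
8: hit
1: miss, evict 0, frames (9 5 8 1)
2: miss, evict 9, frames (5 8 1 2)
9: miss, evict 5, frames (8 1 2 9)

{1, 2, 8, 9}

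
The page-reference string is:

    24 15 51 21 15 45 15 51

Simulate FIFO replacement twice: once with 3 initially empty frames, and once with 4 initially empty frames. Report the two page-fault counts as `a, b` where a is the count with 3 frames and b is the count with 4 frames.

3 frames: F F F F . F F F → 7 faults.
4 frames: F F F F . F . . → 5 faults.
5 < 7: adding a frame reduced faults, as is typical.

7, 5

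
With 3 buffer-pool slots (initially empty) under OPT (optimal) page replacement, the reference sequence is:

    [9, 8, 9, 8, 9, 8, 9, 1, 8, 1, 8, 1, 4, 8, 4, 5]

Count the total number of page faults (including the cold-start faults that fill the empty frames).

5

9: miss, frames (9)
8: miss, frames (9 8)
9: hit
8: hit
9: hit
8: hit
9: hit
1: miss, frames (9 8 1)
8: hit
1: hit
8: hit
1: hit
4: miss, evict 1, frames (9 8 4)
8: hit
4: hit
5: miss, evict 4, frames (9 8 5)
Page faults: 5.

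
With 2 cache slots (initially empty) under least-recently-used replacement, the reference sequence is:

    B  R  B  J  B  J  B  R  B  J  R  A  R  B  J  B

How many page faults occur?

B -> miss, frames [B]
R -> miss, frames [B, R]
B -> hit
J -> miss, evict R, frames [B, J]
B -> hit
J -> hit
B -> hit
R -> miss, evict J, frames [B, R]
B -> hit
J -> miss, evict R, frames [B, J]
R -> miss, evict B, frames [J, R]
A -> miss, evict J, frames [R, A]
R -> hit
B -> miss, evict A, frames [R, B]
J -> miss, evict R, frames [B, J]
B -> hit
Page faults: 9.

9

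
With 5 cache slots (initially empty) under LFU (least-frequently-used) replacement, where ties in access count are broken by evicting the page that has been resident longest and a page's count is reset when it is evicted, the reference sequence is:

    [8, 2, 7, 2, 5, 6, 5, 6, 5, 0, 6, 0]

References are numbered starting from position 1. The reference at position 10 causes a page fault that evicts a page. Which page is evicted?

pos 1: 8: miss, frames (8)
pos 2: 2: miss, frames (8 2)
pos 3: 7: miss, frames (8 2 7)
pos 4: 2: hit
pos 5: 5: miss, frames (8 2 7 5)
pos 6: 6: miss, frames (8 2 7 5 6)
pos 7: 5: hit
pos 8: 6: hit
pos 9: 5: hit
pos 10: 0: miss, evict 8, frames (2 7 5 6 0)
At position 10, page 8 is evicted.

8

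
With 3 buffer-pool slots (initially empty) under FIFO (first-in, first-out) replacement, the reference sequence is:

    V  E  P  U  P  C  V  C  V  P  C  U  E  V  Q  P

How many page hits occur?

V -> miss, frames {V}
E -> miss, frames {V,E}
P -> miss, frames {V,E,P}
U -> miss, evict V, frames {E,P,U}
P -> hit
C -> miss, evict E, frames {P,U,C}
V -> miss, evict P, frames {U,C,V}
C -> hit
V -> hit
P -> miss, evict U, frames {C,V,P}
C -> hit
U -> miss, evict C, frames {V,P,U}
E -> miss, evict V, frames {P,U,E}
V -> miss, evict P, frames {U,E,V}
Q -> miss, evict U, frames {E,V,Q}
P -> miss, evict E, frames {V,Q,P}
Hits: 4.

4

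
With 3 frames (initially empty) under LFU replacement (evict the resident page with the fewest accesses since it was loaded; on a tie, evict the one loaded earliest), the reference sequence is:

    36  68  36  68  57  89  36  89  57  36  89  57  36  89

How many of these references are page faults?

5

36 -> miss, frames [36]
68 -> miss, frames [36, 68]
36 -> hit
68 -> hit
57 -> miss, frames [36, 68, 57]
89 -> miss, evict 57, frames [36, 68, 89]
36 -> hit
89 -> hit
57 -> miss, evict 68, frames [36, 89, 57]
36 -> hit
89 -> hit
57 -> hit
36 -> hit
89 -> hit
Page faults: 5.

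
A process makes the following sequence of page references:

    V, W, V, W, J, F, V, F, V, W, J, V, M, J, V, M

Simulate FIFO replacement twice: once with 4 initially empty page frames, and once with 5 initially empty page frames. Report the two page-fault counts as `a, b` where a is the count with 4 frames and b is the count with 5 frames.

6, 5

4 frames: F F . . F F . . . . . . F . F . → 6 faults.
5 frames: F F . . F F . . . . . . F . . . → 5 faults.
5 < 6: adding a frame reduced faults, as is typical.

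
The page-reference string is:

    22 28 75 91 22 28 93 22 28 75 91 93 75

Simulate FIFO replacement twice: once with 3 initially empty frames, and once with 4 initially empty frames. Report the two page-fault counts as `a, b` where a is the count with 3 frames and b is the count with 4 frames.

9, 10

3 frames: F F F F F F F . . F F . . → 9 faults.
4 frames: F F F F . . F F F F F F . → 10 faults.
10 > 9: adding a frame increased faults — Belady's anomaly.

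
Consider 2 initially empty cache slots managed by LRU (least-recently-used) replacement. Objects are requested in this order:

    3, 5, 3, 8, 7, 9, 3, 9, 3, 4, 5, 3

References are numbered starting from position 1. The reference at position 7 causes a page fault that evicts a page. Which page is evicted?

7

pos 1: 3: fault, frames {3}
pos 2: 5: fault, frames {3,5}
pos 3: 3: hit
pos 4: 8: fault, evict 5, frames {3,8}
pos 5: 7: fault, evict 3, frames {8,7}
pos 6: 9: fault, evict 8, frames {7,9}
pos 7: 3: fault, evict 7, frames {9,3}
At position 7, page 7 is evicted.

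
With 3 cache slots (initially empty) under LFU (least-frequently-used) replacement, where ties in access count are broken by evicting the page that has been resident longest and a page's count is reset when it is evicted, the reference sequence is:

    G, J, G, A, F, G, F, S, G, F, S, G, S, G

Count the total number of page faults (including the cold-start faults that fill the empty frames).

5

G: miss, frames {G}
J: miss, frames {G,J}
G: hit
A: miss, frames {G,J,A}
F: miss, evict J, frames {G,A,F}
G: hit
F: hit
S: miss, evict A, frames {G,F,S}
G: hit
F: hit
S: hit
G: hit
S: hit
G: hit
Page faults: 5.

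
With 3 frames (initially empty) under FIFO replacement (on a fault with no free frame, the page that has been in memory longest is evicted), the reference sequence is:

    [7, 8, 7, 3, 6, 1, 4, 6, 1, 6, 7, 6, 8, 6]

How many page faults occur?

9

7 -> fault, frames (7)
8 -> fault, frames (7 8)
7 -> hit
3 -> fault, frames (7 8 3)
6 -> fault, evict 7, frames (8 3 6)
1 -> fault, evict 8, frames (3 6 1)
4 -> fault, evict 3, frames (6 1 4)
6 -> hit
1 -> hit
6 -> hit
7 -> fault, evict 6, frames (1 4 7)
6 -> fault, evict 1, frames (4 7 6)
8 -> fault, evict 4, frames (7 6 8)
6 -> hit
Page faults: 9.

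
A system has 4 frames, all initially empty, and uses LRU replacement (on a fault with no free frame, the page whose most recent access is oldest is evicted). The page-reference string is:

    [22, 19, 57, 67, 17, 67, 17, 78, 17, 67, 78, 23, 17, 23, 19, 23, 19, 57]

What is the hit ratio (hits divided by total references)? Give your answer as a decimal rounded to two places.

22 → miss, frames (22)
19 → miss, frames (22 19)
57 → miss, frames (22 19 57)
67 → miss, frames (22 19 57 67)
17 → miss, evict 22, frames (19 57 67 17)
67 → hit
17 → hit
78 → miss, evict 19, frames (57 67 17 78)
17 → hit
67 → hit
78 → hit
23 → miss, evict 57, frames (17 67 78 23)
17 → hit
23 → hit
19 → miss, evict 67, frames (78 17 23 19)
23 → hit
19 → hit
57 → miss, evict 78, frames (17 23 19 57)
Hits: 9 of 18 references → 9/18 = 0.5000.

0.50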